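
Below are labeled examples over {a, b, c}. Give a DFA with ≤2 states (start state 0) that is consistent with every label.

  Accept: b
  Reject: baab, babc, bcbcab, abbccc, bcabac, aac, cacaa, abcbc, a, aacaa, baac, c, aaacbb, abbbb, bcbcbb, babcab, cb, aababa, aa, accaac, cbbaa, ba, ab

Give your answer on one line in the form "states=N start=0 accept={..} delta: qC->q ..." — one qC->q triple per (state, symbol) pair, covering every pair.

Fold the examples into a partial DFA from state 0: repeatedly fix the first undefined (state, symbol) met by the shortest-then-alphabetical prefix, trying targets in increasing order and rejecting any under which an Accept and a Reject string meet in one state with the same remainder; add a state when all current targets are rejected. Accepting states are where Accept strings end.
a: 0a undefined. 0a->0: no, b/ab meet in 0 with "b" left. Open state 1: 0a->1.
b: 0b undefined. 0b->0: ok.
c: 0c undefined. 0c->0: no, b/c meet in 0. 0c->1: ok.
aa: 1a undefined. 1a->0: no, b/baab meet in 0. 1a->1: ok.
ab: 1b undefined. 1b->0: no, b/baab meet in 0. 1b->1: ok.
ac: 1c undefined. 1c->0: no, b/babc meet in 0. 1c->1: ok.
All examples now run through 2 states with every (state, symbol) defined. Accept strings end in {0}, Reject strings end in {1}; accept={0}.

states=2 start=0 accept={0} delta: 0a->1 0b->0 0c->1 1a->1 1b->1 1c->1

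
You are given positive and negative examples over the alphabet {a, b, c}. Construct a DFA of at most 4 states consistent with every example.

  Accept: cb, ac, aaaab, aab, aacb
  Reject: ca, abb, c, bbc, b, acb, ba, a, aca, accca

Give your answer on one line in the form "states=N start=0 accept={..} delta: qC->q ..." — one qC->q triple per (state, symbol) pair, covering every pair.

Fold the examples into a partial DFA from state 0: repeatedly fix the first undefined (state, symbol) met by the shortest-then-alphabetical prefix, trying targets in increasing order and rejecting any under which an Accept and a Reject string meet in one state with the same remainder; add a state when all current targets are rejected. Accepting states are where Accept strings end.
a: 0a undefined. 0a->0: no, cb/acb meet in 0 with "cb" left. Open state 1: 0a->1.
b: 0b undefined. 0b->0: ok.
c: 0c undefined. 0c->0: no, cb/c meet in 0. 0c->1: ok.
aa: 1a undefined. 1a->0: no, aaaab/ca meet in 0. 1a->1: no, aacb/acb meet in 1 with "cb" left. Open state 2: 1a->2.
ab: 1b undefined. 1b->0: no, cb/abb meet in 0. 1b->1: no, cb/abb meet in 1. 1b->2: no, cb/ca meet in 2. Open state 3: 1b->3.
ac: 1c undefined. 1c->0: no, ac/b meet in 0. 1c->1: no, cb/acb meet in 3. 1c->2: no, ac/ca meet in 2. 1c->3: ok.
aaa: 2a undefined. 2a->0: ok.
aab: 2b undefined. 2b->0: no, aab/b meet in 0. 2b->1: no, aab/c meet in 1. 2b->2: no, aab/ca meet in 2. 2b->3: ok.
aac: 2c undefined. 2c->0: no, aacb/b meet in 0. 2c->1: ok.
abb: 3b undefined. 3b->0: ok.
aca: 3a undefined. 3a->0: ok.
acc: 3c undefined. 3c->0: ok.
All examples now run through 4 states with every (state, symbol) defined. Accept strings end in {3}, Reject strings end in {0,1,2}; accept={3}.

states=4 start=0 accept={3} delta: 0a->1 0b->0 0c->1 1a->2 1b->3 1c->3 2a->0 2b->3 2c->1 3a->0 3b->0 3c->0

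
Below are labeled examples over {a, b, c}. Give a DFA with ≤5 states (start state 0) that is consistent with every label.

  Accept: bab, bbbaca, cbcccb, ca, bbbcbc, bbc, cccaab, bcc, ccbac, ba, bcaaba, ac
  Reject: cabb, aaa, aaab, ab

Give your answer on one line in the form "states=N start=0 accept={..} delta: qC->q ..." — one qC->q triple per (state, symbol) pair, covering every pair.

states=4 start=0 accept={2,3} delta: 0a->0 0b->1 0c->2 1a->2 1b->0 1c->2 2a->2 2b->3 2c->2 3a->2 3b->0 3c->2

State merging on the prefix tree: take the shortest (then alphabetical) example prefix whose next move is undefined and point that move at state 0, else 1, else 2, ...; a target is out if some Accept/Reject pair would then sit in one state with the same input left (inseparable). If every existing state is out, open a new one.
a: 0a undefined. 0a->0: ok.
b: 0b undefined. 0b->0: no, bab/aaa meet in 0. Open state 1: 0b->1.
c: 0c undefined. 0c->0: no, ca/aaa meet in 0. 0c->1: no, ac/aaab meet in 1. Open state 2: 0c->2.
ba: 1a undefined. 1a->0: no, bab/aaab meet in 1. 1a->1: no, ba/aaab meet in 1. 1a->2: ok.
bb: 1b undefined. 1b->0: ok.
bc: 1c undefined. 1c->0: no, bbbcbc/aaa meet in 0. 1c->1: no, bcc/aaab meet in 1. 1c->2: ok.
ca: 2a undefined. 2a->0: no, ca/cabb meet in 0. 2a->1: no, ca/cabb meet in 1. 2a->2: ok.
cb: 2b undefined. 2b->0: no, bab/aaa meet in 0. 2b->1: no, bab/aaab meet in 1. 2b->2: no, bab/cabb meet in 2. Open state 3: 2b->3.
cc: 2c undefined. 2c->0: no, bbbaca/aaa meet in 0. 2c->1: no, bcc/aaab meet in 1. 2c->2: ok.
cbc: 3c undefined. 3c->0: no, bbbcbc/aaa meet in 0. 3c->1: no, bbbcbc/aaab meet in 1. 3c->2: ok.
cabb: 3b undefined. 3b->0: ok.
ccba: 3a undefined. 3a->0: no, bcaaba/cabb meet in 0. 3a->1: no, bcaaba/aaab meet in 1. 3a->2: ok.
All examples now run through 4 states with every (state, symbol) defined. Accept strings end in {2,3}, Reject strings end in {0,1}; accept={2,3}.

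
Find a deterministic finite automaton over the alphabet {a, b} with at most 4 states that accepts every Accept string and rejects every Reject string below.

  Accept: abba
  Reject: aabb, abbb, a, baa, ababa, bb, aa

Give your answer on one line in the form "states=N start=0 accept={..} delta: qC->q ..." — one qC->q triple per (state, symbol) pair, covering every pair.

Fold the examples into a partial DFA from state 0: repeatedly fix the first undefined (state, symbol) met by the shortest-then-alphabetical prefix, trying targets in increasing order and rejecting any under which an Accept and a Reject string meet in one state with the same remainder; add a state when all current targets are rejected. Accepting states are where Accept strings end.
a: 0a undefined. 0a->0: ok.
b: 0b undefined. 0b->0: no, abba/aabb meet in 0. Open state 1: 0b->1.
ba: 1a undefined. 1a->0: ok.
bb: 1b undefined. 1b->0: no, abba/aabb meet in 0. 1b->1: no, abba/a meet in 0. Open state 2: 1b->2.
abba: 2a undefined. 2a->0: no, abba/a meet in 0. 2a->1: ok.
abbb: 2b undefined. 2b->0: ok.
All examples now run through 3 states with every (state, symbol) defined. Accept strings end in {1}, Reject strings end in {0,2}; accept={1}.

states=3 start=0 accept={1} delta: 0a->0 0b->1 1a->0 1b->2 2a->1 2b->0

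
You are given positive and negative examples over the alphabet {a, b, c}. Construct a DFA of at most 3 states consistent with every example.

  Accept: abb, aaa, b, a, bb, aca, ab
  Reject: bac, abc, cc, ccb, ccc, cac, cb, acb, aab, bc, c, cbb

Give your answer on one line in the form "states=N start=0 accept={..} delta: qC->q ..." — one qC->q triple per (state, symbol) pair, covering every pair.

Fold the examples into a partial DFA from state 0: repeatedly fix the first undefined (state, symbol) met by the shortest-then-alphabetical prefix, trying targets in increasing order and rejecting any under which an Accept and a Reject string meet in one state with the same remainder; add a state when all current targets are rejected. Accepting states are where Accept strings end.
a: 0a undefined. 0a->0: no, b/aab meet in 0 with "b" left. Open state 1: 0a->1.
b: 0b undefined. 0b->0: ok.
c: 0c undefined. 0c->0: no, b/cc meet in 0. 0c->1: no, abb/cbb meet in 1 with "bb" left. Open state 2: 0c->2.
aa: 1a undefined. 1a->0: no, b/aab meet in 0. 1a->1: no, ab/aab meet in 1 with "b" left. 1a->2: ok.
ab: 1b undefined. 1b->0: ok.
ac: 1c undefined. 1c->0: no, abb/bac meet in 0. 1c->1: no, abb/acb meet in 0. 1c->2: ok.
ca: 2a undefined. 2a->0: ok.
cb: 2b undefined. 2b->0: no, abb/cb meet in 0. 2b->1: no, abb/cbb meet in 0. 2b->2: ok.
cc: 2c undefined. 2c->0: no, abb/cc meet in 0. 2c->1: no, abb/ccb meet in 0. 2c->2: ok.
All examples now run through 3 states with every (state, symbol) defined. Accept strings end in {0,1}, Reject strings end in {2}; accept={0,1}.

states=3 start=0 accept={0,1} delta: 0a->1 0b->0 0c->2 1a->2 1b->0 1c->2 2a->0 2b->2 2c->2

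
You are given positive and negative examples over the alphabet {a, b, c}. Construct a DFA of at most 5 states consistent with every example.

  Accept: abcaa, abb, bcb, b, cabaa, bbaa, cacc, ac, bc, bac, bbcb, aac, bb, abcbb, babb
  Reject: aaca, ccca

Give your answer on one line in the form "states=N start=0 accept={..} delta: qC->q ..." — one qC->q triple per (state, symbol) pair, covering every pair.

State merging on the prefix tree: take the shortest (then alphabetical) example prefix whose next move is undefined and point that move at state 0, else 1, else 2, ...; a target is out if some Accept/Reject pair would then sit in one state with the same input left (inseparable). If every existing state is out, open a new one.
a: 0a undefined. 0a->0: ok.
b: 0b undefined. 0b->0: ok.
c: 0c undefined. 0c->0: no, abcaa/aaca meet in 0. Open state 1: 0c->1.
ca: 1a undefined. 1a->0: no, abcaa/aaca meet in 0. 1a->1: no, abcaa/aaca meet in 1. Open state 2: 1a->2.
cc: 1c undefined. 1c->0: ok.
bcb: 1b undefined. 1b->0: ok.
cab: 2b undefined. 2b->0: ok.
cac: 2c undefined. 2c->0: ok.
abcaa: 2a undefined. 2a->0: ok.
All examples now run through 3 states with every (state, symbol) defined. Accept strings end in {0,1}, Reject strings end in {2}; accept={0,1}.

states=3 start=0 accept={0,1} delta: 0a->0 0b->0 0c->1 1a->2 1b->0 1c->0 2a->0 2b->0 2c->0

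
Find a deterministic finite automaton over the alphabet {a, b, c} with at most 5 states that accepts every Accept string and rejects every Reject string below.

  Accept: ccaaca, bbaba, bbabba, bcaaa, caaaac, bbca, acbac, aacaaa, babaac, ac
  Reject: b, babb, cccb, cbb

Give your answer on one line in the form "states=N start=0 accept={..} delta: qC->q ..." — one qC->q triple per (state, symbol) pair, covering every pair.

Grow the machine one transition at a time. Run the examples from 0; the earliest place one falls off (shortest prefix, ties alphabetical) gets sent to the lowest-numbered state that keeps every Accept/Reject pair distinguishable — a pair clashes when both reach the same state with identical unread suffix — and to a fresh state only if none does.
a: 0a undefined. 0a->0: ok.
b: 0b undefined. 0b->0: no, bbaba/b meet in 0. Open state 1: 0b->1.
c: 0c undefined. 0c->0: ok.
ba: 1a undefined. 1a->0: ok.
bb: 1b undefined. 1b->0: no, ccaaca/babb meet in 0. 1b->1: ok.
bc: 1c undefined. 1c->0: ok.
All examples now run through 2 states with every (state, symbol) defined. Accept strings end in {0}, Reject strings end in {1}; accept={0}.

states=2 start=0 accept={0} delta: 0a->0 0b->1 0c->0 1a->0 1b->1 1c->0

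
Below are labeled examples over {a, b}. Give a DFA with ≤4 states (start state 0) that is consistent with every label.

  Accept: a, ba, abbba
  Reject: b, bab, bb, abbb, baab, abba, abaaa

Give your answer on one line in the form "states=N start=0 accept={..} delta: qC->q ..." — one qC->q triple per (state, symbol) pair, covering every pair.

State merging on the prefix tree: take the shortest (then alphabetical) example prefix whose next move is undefined and point that move at state 0, else 1, else 2, ...; a target is out if some Accept/Reject pair would then sit in one state with the same input left (inseparable). If every existing state is out, open a new one.
a: 0a undefined. 0a->0: ok.
b: 0b undefined. 0b->0: no, a/b meet in 0. Open state 1: 0b->1.
ba: 1a undefined. 1a->0: no, a/abaaa meet in 0. 1a->1: no, ba/b meet in 1. Open state 2: 1a->2.
bb: 1b undefined. 1b->0: no, a/bb meet in 0. 1b->1: no, ba/abba meet in 2. 1b->2: no, ba/bb meet in 2. Open state 3: 1b->3.
baa: 2a undefined. 2a->0: no, a/abaaa meet in 0. 2a->1: no, ba/abaaa meet in 2. 2a->2: no, ba/abaaa meet in 2. 2a->3: ok.
bab: 2b undefined. 2b->0: no, a/bab meet in 0. 2b->1: ok.
abba: 3a undefined. 3a->0: no, a/abba meet in 0. 3a->1: ok.
abbb: 3b undefined. 3b->0: no, a/abbb meet in 0. 3b->1: ok.
All examples now run through 4 states with every (state, symbol) defined. Accept strings end in {0,2}, Reject strings end in {1,3}; accept={0,2}.

states=4 start=0 accept={0,2} delta: 0a->0 0b->1 1a->2 1b->3 2a->3 2b->1 3a->1 3b->1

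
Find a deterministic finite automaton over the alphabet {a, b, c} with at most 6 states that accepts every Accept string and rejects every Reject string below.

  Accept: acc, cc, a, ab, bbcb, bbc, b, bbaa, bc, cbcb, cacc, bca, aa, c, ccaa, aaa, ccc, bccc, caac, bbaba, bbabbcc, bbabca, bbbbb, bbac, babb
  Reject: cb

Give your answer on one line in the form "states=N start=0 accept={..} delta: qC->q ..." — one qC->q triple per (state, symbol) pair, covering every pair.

states=3 start=0 accept={0,1} delta: 0a->0 0b->1 0c->1 1a->1 1b->2 1c->0 2a->0 2b->1 2c->0

State merging on the prefix tree: take the shortest (then alphabetical) example prefix whose next move is undefined and point that move at state 0, else 1, else 2, ...; a target is out if some Accept/Reject pair would then sit in one state with the same input left (inseparable). If every existing state is out, open a new one.
a: 0a undefined. 0a->0: ok.
b: 0b undefined. 0b->0: no, bbcb/cb meet in 0 with "cb" left. Open state 1: 0b->1.
c: 0c undefined. 0c->0: no, ab/cb meet in 1. 0c->1: ok.
ba: 1a undefined. 1a->0: no, babb/cb meet in 1 with "b" left. 1a->1: ok.
bb: 1b undefined. 1b->0: no, a/cb meet in 0. 1b->1: no, ab/cb meet in 1. Open state 2: 1b->2.
bc: 1c undefined. 1c->0: ok.
bba: 2a undefined. 2a->0: ok.
bbb: 2b undefined. 2b->0: no, bbbbb/cb meet in 2. 2b->1: ok.
bbc: 2c undefined. 2c->0: ok.
All examples now run through 3 states with every (state, symbol) defined. Accept strings end in {0,1}, Reject strings end in {2}; accept={0,1}.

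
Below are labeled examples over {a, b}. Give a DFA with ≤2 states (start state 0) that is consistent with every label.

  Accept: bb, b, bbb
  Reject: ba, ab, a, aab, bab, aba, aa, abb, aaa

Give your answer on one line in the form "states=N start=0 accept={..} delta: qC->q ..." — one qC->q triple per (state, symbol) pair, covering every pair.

states=2 start=0 accept={0} delta: 0a->1 0b->0 1a->1 1b->1

Grow the machine one transition at a time. Run the examples from 0; the earliest place one falls off (shortest prefix, ties alphabetical) gets sent to the lowest-numbered state that keeps every Accept/Reject pair distinguishable — a pair clashes when both reach the same state with identical unread suffix — and to a fresh state only if none does.
a: 0a undefined. 0a->0: no, bb/abb meet in 0 with "bb" left. Open state 1: 0a->1.
b: 0b undefined. 0b->0: ok.
aa: 1a undefined. 1a->0: no, bb/aab meet in 0. 1a->1: ok.
ab: 1b undefined. 1b->0: no, bb/ab meet in 0. 1b->1: ok.
All examples now run through 2 states with every (state, symbol) defined. Accept strings end in {0}, Reject strings end in {1}; accept={0}.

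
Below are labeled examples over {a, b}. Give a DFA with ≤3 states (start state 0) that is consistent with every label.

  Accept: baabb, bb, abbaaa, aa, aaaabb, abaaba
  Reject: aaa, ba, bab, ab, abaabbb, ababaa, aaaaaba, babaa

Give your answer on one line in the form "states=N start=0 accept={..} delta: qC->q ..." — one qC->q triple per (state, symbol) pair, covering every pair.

Grow the machine one transition at a time. Run the examples from 0; the earliest place one falls off (shortest prefix, ties alphabetical) gets sent to the lowest-numbered state that keeps every Accept/Reject pair distinguishable — a pair clashes when both reach the same state with identical unread suffix — and to a fresh state only if none does.
a: 0a undefined. 0a->0: no, aa/aaa meet in 0. Open state 1: 0a->1.
b: 0b undefined. 0b->0: ok.
aa: 1a undefined. 1a->0: ok.
ab: 1b undefined. 1b->0: no, baabb/bab meet in 0. 1b->1: no, baabb/ababaa meet in 0. Open state 2: 1b->2.
aba: 2a undefined. 2a->0: no, baabb/ababaa meet in 0. 2a->1: no, baabb/abaabbb meet in 0. 2a->2: ok.
abb: 2b undefined. 2b->0: no, baabb/abaabbb meet in 0. 2b->1: ok.
All examples now run through 3 states with every (state, symbol) defined. Accept strings end in {0}, Reject strings end in {1,2}; accept={0}.

states=3 start=0 accept={0} delta: 0a->1 0b->0 1a->0 1b->2 2a->2 2b->1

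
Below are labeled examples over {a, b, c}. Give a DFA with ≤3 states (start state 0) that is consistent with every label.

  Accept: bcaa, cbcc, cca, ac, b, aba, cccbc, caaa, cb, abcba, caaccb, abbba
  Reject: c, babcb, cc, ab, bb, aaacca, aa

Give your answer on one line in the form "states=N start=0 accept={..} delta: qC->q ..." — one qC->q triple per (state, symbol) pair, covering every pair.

Fold the examples into a partial DFA from state 0: repeatedly fix the first undefined (state, symbol) met by the shortest-then-alphabetical prefix, trying targets in increasing order and rejecting any under which an Accept and a Reject string meet in one state with the same remainder; add a state when all current targets are rejected. Accepting states are where Accept strings end.
a: 0a undefined. 0a->0: no, cca/aaacca meet in 0 with "cca" left. Open state 1: 0a->1.
b: 0b undefined. 0b->0: no, b/bb meet in 0. 0b->1: ok.
c: 0c undefined. 0c->0: ok.
aa: 1a undefined. 1a->0: ok.
ab: 1b undefined. 1b->0: no, abcba/c meet in 0. 1b->1: no, cca/ab meet in 1. Open state 2: 1b->2.
ac: 1c undefined. 1c->0: no, bcaa/c meet in 0. 1c->1: ok.
aba: 2a undefined. 2a->0: no, aba/c meet in 0. 2a->1: ok.
abb: 2b undefined. 2b->0: no, abbba/c meet in 0. 2b->1: ok.
abc: 2c undefined. 2c->0: no, abcba/c meet in 0. 2c->1: ok.
All examples now run through 3 states with every (state, symbol) defined. Accept strings end in {1}, Reject strings end in {0,2}; accept={1}.

states=3 start=0 accept={1} delta: 0a->1 0b->1 0c->0 1a->0 1b->2 1c->1 2a->1 2b->1 2c->1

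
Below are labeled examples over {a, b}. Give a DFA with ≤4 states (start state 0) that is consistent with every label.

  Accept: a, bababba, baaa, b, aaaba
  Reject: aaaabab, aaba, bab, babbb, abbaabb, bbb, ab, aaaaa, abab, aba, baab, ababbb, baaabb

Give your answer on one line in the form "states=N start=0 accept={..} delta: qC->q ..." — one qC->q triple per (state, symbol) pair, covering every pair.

Grow the machine one transition at a time. Run the examples from 0; the earliest place one falls off (shortest prefix, ties alphabetical) gets sent to the lowest-numbered state that keeps every Accept/Reject pair distinguishable — a pair clashes when both reach the same state with identical unread suffix — and to a fresh state only if none does.
a: 0a undefined. 0a->0: no, a/aaaaa meet in 0. Open state 1: 0a->1.
b: 0b undefined. 0b->0: no, b/bbb meet in 0. 0b->1: ok.
aa: 1a undefined. 1a->0: no, a/aaaabab meet in 1. 1a->1: no, a/aaaaa meet in 1. Open state 2: 1a->2.
ab: 1b undefined. 1b->0: no, a/bbb meet in 1. 1b->1: no, a/bbb meet in 1. 1b->2: ok.
aaa: 2a undefined. 2a->0: no, a/aaaabab meet in 1. 2a->1: no, a/aaaaa meet in 1. 2a->2: no, baaa/ab meet in 2. Open state 3: 2a->3.
aab: 2b undefined. 2b->0: no, a/aaba meet in 1. 2b->1: no, a/bab meet in 1. 2b->2: ok.
aaaa: 3a undefined. 3a->0: no, a/aaaaa meet in 1. 3a->1: ok.
aaab: 3b undefined. 3b->0: no, bababba/bab meet in 2. 3b->1: no, a/aaaabab meet in 1. 3b->2: no, bababba/aaba meet in 3. 3b->3: ok.
All examples now run through 4 states with every (state, symbol) defined. Accept strings end in {1}, Reject strings end in {2,3}; accept={1}.

states=4 start=0 accept={1} delta: 0a->1 0b->1 1a->2 1b->2 2a->3 2b->2 3a->1 3b->3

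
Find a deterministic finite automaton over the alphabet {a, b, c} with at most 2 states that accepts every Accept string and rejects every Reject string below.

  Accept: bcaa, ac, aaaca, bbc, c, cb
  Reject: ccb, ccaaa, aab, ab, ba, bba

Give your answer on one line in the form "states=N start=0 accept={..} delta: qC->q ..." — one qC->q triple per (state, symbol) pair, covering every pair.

Grow the machine one transition at a time. Run the examples from 0; the earliest place one falls off (shortest prefix, ties alphabetical) gets sent to the lowest-numbered state that keeps every Accept/Reject pair distinguishable — a pair clashes when both reach the same state with identical unread suffix — and to a fresh state only if none does.
a: 0a undefined. 0a->0: ok.
b: 0b undefined. 0b->0: ok.
c: 0c undefined. 0c->0: no, bcaa/ccb meet in 0. Open state 1: 0c->1.
cb: 1b undefined. 1b->0: no, cb/aab meet in 0. 1b->1: ok.
cc: 1c undefined. 1c->0: ok.
bca: 1a undefined. 1a->0: no, bcaa/ccb meet in 0. 1a->1: ok.
All examples now run through 2 states with every (state, symbol) defined. Accept strings end in {1}, Reject strings end in {0}; accept={1}.

states=2 start=0 accept={1} delta: 0a->0 0b->0 0c->1 1a->1 1b->1 1c->0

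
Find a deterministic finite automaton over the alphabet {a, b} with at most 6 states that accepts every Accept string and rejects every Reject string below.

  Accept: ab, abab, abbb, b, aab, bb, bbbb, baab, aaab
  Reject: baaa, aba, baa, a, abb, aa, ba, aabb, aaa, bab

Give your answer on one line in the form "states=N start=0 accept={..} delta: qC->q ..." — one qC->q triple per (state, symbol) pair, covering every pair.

State merging on the prefix tree: take the shortest (then alphabetical) example prefix whose next move is undefined and point that move at state 0, else 1, else 2, ...; a target is out if some Accept/Reject pair would then sit in one state with the same input left (inseparable). If every existing state is out, open a new one.
a: 0a undefined. 0a->0: no, abab/bab meet in 0 with "bab" left. Open state 1: 0a->1.
b: 0b undefined. 0b->0: no, ab/bab meet in 1 with "b" left. 0b->1: no, b/a meet in 1. Open state 2: 0b->2.
aa: 1a undefined. 1a->0: no, bb/aabb meet in 2 with "b" left. 1a->1: ok.
ab: 1b undefined. 1b->0: no, b/abb meet in 2. 1b->1: no, ab/aba meet in 1. 1b->2: no, abab/bab meet in 2 with "ab" left. Open state 3: 1b->3.
ba: 2a undefined. 2a->0: no, b/bab meet in 2. 2a->1: no, ab/bab meet in 3. 2a->2: no, b/baaa meet in 2. 2a->3: no, ab/ba meet in 3. Open state 4: 2a->4.
bb: 2b undefined. 2b->0: ok.
aba: 3a undefined. 3a->0: no, bb/aba meet in 0. 3a->1: ok.
abb: 3b undefined. 3b->0: no, bb/abb meet in 0. 3b->1: ok.
baa: 4a undefined. 4a->0: no, bb/baa meet in 0. 4a->1: ok.
bab: 4b undefined. 4b->0: no, bb/bab meet in 0. 4b->1: ok.
All examples now run through 5 states with every (state, symbol) defined. Accept strings end in {0,2,3}, Reject strings end in {1,4}; accept={0,2,3}.

states=5 start=0 accept={0,2,3} delta: 0a->1 0b->2 1a->1 1b->3 2a->4 2b->0 3a->1 3b->1 4a->1 4b->1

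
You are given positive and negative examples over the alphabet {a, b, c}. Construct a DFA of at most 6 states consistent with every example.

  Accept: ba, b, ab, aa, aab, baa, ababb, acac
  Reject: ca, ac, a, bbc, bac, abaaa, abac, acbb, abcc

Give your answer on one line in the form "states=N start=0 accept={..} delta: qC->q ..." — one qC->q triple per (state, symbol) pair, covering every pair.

Grow the machine one transition at a time. Run the examples from 0; the earliest place one falls off (shortest prefix, ties alphabetical) gets sent to the lowest-numbered state that keeps every Accept/Reject pair distinguishable — a pair clashes when both reach the same state with identical unread suffix — and to a fresh state only if none does.
a: 0a undefined. 0a->0: no, aa/a meet in 0. Open state 1: 0a->1.
b: 0b undefined. 0b->0: no, ba/a meet in 1. 0b->1: no, b/a meet in 1. Open state 2: 0b->2.
c: 0c undefined. 0c->0: ok.
aa: 1a undefined. 1a->0: ok.
ab: 1b undefined. 1b->0: no, ab/abcc meet in 0. 1b->1: no, ab/ca meet in 1. 1b->2: ok.
ac: 1c undefined. 1c->0: no, aa/ac meet in 0. 1c->1: ok.
ba: 2a undefined. 2a->0: no, ba/bac meet in 0. 2a->1: no, ba/ca meet in 1. 2a->2: no, ba/abaaa meet in 2. Open state 3: 2a->3.
bb: 2b undefined. 2b->0: no, aa/bbc meet in 0. 2b->1: ok.
abc: 2c undefined. 2c->0: no, aa/abcc meet in 0. 2c->1: ok.
baa: 3a undefined. 3a->0: ok.
bac: 3c undefined. 3c->0: no, aa/bac meet in 0. 3c->1: ok.
abab: 3b undefined. 3b->0: ok.
All examples now run through 4 states with every (state, symbol) defined. Accept strings end in {0,2,3}, Reject strings end in {1}; accept={0,2,3}.

states=4 start=0 accept={0,2,3} delta: 0a->1 0b->2 0c->0 1a->0 1b->2 1c->1 2a->3 2b->1 2c->1 3a->0 3b->0 3c->1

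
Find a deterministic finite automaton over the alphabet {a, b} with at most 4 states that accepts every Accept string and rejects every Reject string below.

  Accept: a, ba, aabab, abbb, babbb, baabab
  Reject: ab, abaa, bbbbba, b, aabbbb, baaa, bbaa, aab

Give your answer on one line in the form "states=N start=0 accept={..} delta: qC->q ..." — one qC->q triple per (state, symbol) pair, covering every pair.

states=4 start=0 accept={0,2} delta: 0a->0 0b->1 1a->2 1b->2 2a->3 2b->0 3a->1 3b->1

State merging on the prefix tree: take the shortest (then alphabetical) example prefix whose next move is undefined and point that move at state 0, else 1, else 2, ...; a target is out if some Accept/Reject pair would then sit in one state with the same input left (inseparable). If every existing state is out, open a new one.
a: 0a undefined. 0a->0: ok.
b: 0b undefined. 0b->0: no, a/ab meet in 0. Open state 1: 0b->1.
ba: 1a undefined. 1a->0: no, a/abaa meet in 0. 1a->1: no, ba/ab meet in 1. Open state 2: 1a->2.
bb: 1b undefined. 1b->0: no, a/aabbbb meet in 0. 1b->1: no, ba/bbbbba meet in 2. 1b->2: ok.
baa: 2a undefined. 2a->0: no, a/abaa meet in 0. 2a->1: no, ba/baaa meet in 2. 2a->2: no, ba/abaa meet in 2. Open state 3: 2a->3.
bab: 2b undefined. 2b->0: ok.
baaa: 3a undefined. 3a->0: no, a/baaa meet in 0. 3a->1: ok.
baab: 3b undefined. 3b->0: no, baabab/ab meet in 1. 3b->1: ok.
All examples now run through 4 states with every (state, symbol) defined. Accept strings end in {0,2}, Reject strings end in {1,3}; accept={0,2}.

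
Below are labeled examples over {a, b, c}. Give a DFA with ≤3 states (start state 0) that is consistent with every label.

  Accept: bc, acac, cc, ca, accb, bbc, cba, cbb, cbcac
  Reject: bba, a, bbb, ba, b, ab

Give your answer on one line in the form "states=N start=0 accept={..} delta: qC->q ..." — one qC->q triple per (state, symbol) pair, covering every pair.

states=2 start=0 accept={1} delta: 0a->0 0b->0 0c->1 1a->1 1b->1 1c->1

Fold the examples into a partial DFA from state 0: repeatedly fix the first undefined (state, symbol) met by the shortest-then-alphabetical prefix, trying targets in increasing order and rejecting any under which an Accept and a Reject string meet in one state with the same remainder; add a state when all current targets are rejected. Accepting states are where Accept strings end.
a: 0a undefined. 0a->0: ok.
b: 0b undefined. 0b->0: ok.
c: 0c undefined. 0c->0: no, bc/bba meet in 0. Open state 1: 0c->1.
ca: 1a undefined. 1a->0: no, ca/bba meet in 0. 1a->1: ok.
cb: 1b undefined. 1b->0: no, cba/bba meet in 0. 1b->1: ok.
cc: 1c undefined. 1c->0: no, acac/bba meet in 0. 1c->1: ok.
All examples now run through 2 states with every (state, symbol) defined. Accept strings end in {1}, Reject strings end in {0}; accept={1}.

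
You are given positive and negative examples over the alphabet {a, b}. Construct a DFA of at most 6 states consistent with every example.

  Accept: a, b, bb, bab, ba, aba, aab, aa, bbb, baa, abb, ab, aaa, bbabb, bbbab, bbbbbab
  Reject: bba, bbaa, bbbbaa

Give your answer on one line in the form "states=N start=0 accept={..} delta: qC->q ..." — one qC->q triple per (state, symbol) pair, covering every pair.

Grow the machine one transition at a time. Run the examples from 0; the earliest place one falls off (shortest prefix, ties alphabetical) gets sent to the lowest-numbered state that keeps every Accept/Reject pair distinguishable — a pair clashes when both reach the same state with identical unread suffix — and to a fresh state only if none does.
a: 0a undefined. 0a->0: ok.
b: 0b undefined. 0b->0: no, a/bba meet in 0. Open state 1: 0b->1.
ba: 1a undefined. 1a->0: ok.
bb: 1b undefined. 1b->0: no, a/bba meet in 0. 1b->1: no, a/bba meet in 0. Open state 2: 1b->2.
bba: 2a undefined. 2a->0: no, a/bba meet in 0. 2a->1: no, a/bbaa meet in 0. 2a->2: no, bb/bba meet in 2. Open state 3: 2a->3.
bbb: 2b undefined. 2b->0: no, a/bbbbaa meet in 0. 2b->1: ok.
bbaa: 3a undefined. 3a->0: no, a/bbaa meet in 0. 3a->1: no, b/bbaa meet in 1. 3a->2: no, bb/bbaa meet in 2. 3a->3: ok.
bbab: 3b undefined. 3b->0: ok.
All examples now run through 4 states with every (state, symbol) defined. Accept strings end in {0,1,2}, Reject strings end in {3}; accept={0,1,2}.

states=4 start=0 accept={0,1,2} delta: 0a->0 0b->1 1a->0 1b->2 2a->3 2b->1 3a->3 3b->0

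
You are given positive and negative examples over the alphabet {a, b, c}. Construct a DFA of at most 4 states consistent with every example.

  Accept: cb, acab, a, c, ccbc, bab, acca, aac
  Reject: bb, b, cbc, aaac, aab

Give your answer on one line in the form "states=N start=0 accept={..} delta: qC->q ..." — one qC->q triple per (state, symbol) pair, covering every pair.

states=3 start=0 accept={1} delta: 0a->1 0b->0 0c->1 1a->0 1b->1 1c->2 2a->1 2b->0 2c->0

State merging on the prefix tree: take the shortest (then alphabetical) example prefix whose next move is undefined and point that move at state 0, else 1, else 2, ...; a target is out if some Accept/Reject pair would then sit in one state with the same input left (inseparable). If every existing state is out, open a new one.
a: 0a undefined. 0a->0: no, c/aaac meet in 0 with "c" left. Open state 1: 0a->1.
b: 0b undefined. 0b->0: ok.
c: 0c undefined. 0c->0: no, cb/bb meet in 0. 0c->1: ok.
aa: 1a undefined. 1a->0: ok.
ac: 1c undefined. 1c->0: no, acca/bb meet in 0. 1c->1: no, acab/bb meet in 0. Open state 2: 1c->2.
cb: 1b undefined. 1b->0: no, cb/bb meet in 0. 1b->1: ok.
aca: 2a undefined. 2a->0: no, acab/bb meet in 0. 2a->1: ok.
acc: 2c undefined. 2c->0: ok.
ccb: 2b undefined. 2b->0: ok.
All examples now run through 3 states with every (state, symbol) defined. Accept strings end in {1}, Reject strings end in {0,2}; accept={1}.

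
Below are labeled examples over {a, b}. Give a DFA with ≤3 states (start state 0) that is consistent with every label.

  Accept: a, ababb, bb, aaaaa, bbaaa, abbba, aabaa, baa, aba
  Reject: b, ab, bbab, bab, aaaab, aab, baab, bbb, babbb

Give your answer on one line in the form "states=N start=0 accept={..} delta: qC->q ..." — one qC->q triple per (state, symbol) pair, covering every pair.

Grow the machine one transition at a time. Run the examples from 0; the earliest place one falls off (shortest prefix, ties alphabetical) gets sent to the lowest-numbered state that keeps every Accept/Reject pair distinguishable — a pair clashes when both reach the same state with identical unread suffix — and to a fresh state only if none does.
a: 0a undefined. 0a->0: ok.
b: 0b undefined. 0b->0: no, a/b meet in 0. Open state 1: 0b->1.
ba: 1a undefined. 1a->0: ok.
bb: 1b undefined. 1b->0: ok.
All examples now run through 2 states with every (state, symbol) defined. Accept strings end in {0}, Reject strings end in {1}; accept={0}.

states=2 start=0 accept={0} delta: 0a->0 0b->1 1a->0 1b->0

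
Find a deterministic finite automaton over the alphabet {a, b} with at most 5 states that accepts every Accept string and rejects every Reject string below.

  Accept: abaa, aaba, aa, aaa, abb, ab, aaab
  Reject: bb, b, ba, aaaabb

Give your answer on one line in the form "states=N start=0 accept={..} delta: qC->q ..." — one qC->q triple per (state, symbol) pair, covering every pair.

State merging on the prefix tree: take the shortest (then alphabetical) example prefix whose next move is undefined and point that move at state 0, else 1, else 2, ...; a target is out if some Accept/Reject pair would then sit in one state with the same input left (inseparable). If every existing state is out, open a new one.
a: 0a undefined. 0a->0: no, aaba/ba meet in 0 with "ba" left. Open state 1: 0a->1.
b: 0b undefined. 0b->0: ok.
aa: 1a undefined. 1a->0: no, aaba/ba meet in 1. 1a->1: no, aa/ba meet in 1. Open state 2: 1a->2.
ab: 1b undefined. 1b->0: no, abb/bb meet in 0. 1b->1: no, abb/ba meet in 1. 1b->2: ok.
aaa: 2a undefined. 2a->0: no, abaa/ba meet in 1. 2a->1: no, aaa/ba meet in 1. 2a->2: ok.
aab: 2b undefined. 2b->0: no, aaba/ba meet in 1. 2b->1: no, abaa/aaaabb meet in 2. 2b->2: no, abaa/aaaabb meet in 2. Open state 3: 2b->3.
aaba: 3a undefined. 3a->0: no, aaba/bb meet in 0. 3a->1: no, aaba/ba meet in 1. 3a->2: ok.
aaaabb: 3b undefined. 3b->0: ok.
All examples now run through 4 states with every (state, symbol) defined. Accept strings end in {2,3}, Reject strings end in {0,1}; accept={2,3}.

states=4 start=0 accept={2,3} delta: 0a->1 0b->0 1a->2 1b->2 2a->2 2b->3 3a->2 3b->0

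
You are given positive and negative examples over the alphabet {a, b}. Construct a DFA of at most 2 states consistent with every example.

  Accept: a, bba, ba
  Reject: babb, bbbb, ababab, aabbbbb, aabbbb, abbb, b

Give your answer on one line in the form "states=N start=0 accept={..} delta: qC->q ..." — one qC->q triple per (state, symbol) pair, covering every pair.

states=2 start=0 accept={0} delta: 0a->0 0b->1 1a->0 1b->1

Fold the examples into a partial DFA from state 0: repeatedly fix the first undefined (state, symbol) met by the shortest-then-alphabetical prefix, trying targets in increasing order and rejecting any under which an Accept and a Reject string meet in one state with the same remainder; add a state when all current targets are rejected. Accepting states are where Accept strings end.
a: 0a undefined. 0a->0: ok.
b: 0b undefined. 0b->0: no, a/babb meet in 0. Open state 1: 0b->1.
ba: 1a undefined. 1a->0: ok.
bb: 1b undefined. 1b->0: no, a/babb meet in 0. 1b->1: ok.
All examples now run through 2 states with every (state, symbol) defined. Accept strings end in {0}, Reject strings end in {1}; accept={0}.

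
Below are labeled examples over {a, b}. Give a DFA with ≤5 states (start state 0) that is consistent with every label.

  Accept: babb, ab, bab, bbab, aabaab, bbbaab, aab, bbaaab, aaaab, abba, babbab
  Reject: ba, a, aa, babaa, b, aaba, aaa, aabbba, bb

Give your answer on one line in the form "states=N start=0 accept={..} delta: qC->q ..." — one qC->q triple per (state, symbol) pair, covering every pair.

states=4 start=0 accept={2,3} delta: 0a->1 0b->0 1a->1 1b->2 2a->0 2b->3 3a->2 3b->0

Fold the examples into a partial DFA from state 0: repeatedly fix the first undefined (state, symbol) met by the shortest-then-alphabetical prefix, trying targets in increasing order and rejecting any under which an Accept and a Reject string meet in one state with the same remainder; add a state when all current targets are rejected. Accepting states are where Accept strings end.
a: 0a undefined. 0a->0: no, ab/b meet in 0 with "b" left. Open state 1: 0a->1.
b: 0b undefined. 0b->0: ok.
aa: 1a undefined. 1a->0: no, aabaab/aa meet in 0. 1a->1: ok.
ab: 1b undefined. 1b->0: no, babb/b meet in 0. 1b->1: no, babb/ba meet in 1. Open state 2: 1b->2.
abb: 2b undefined. 2b->0: no, babb/b meet in 0. 2b->1: no, babb/ba meet in 1. 2b->2: no, abba/aaba meet in 2 with "a" left. Open state 3: 2b->3.
aaba: 2a undefined. 2a->0: ok.
abba: 3a undefined. 3a->0: no, abba/b meet in 0. 3a->1: no, abba/ba meet in 1. 3a->2: ok.
aabbb: 3b undefined. 3b->0: ok.
All examples now run through 4 states with every (state, symbol) defined. Accept strings end in {2,3}, Reject strings end in {0,1}; accept={2,3}.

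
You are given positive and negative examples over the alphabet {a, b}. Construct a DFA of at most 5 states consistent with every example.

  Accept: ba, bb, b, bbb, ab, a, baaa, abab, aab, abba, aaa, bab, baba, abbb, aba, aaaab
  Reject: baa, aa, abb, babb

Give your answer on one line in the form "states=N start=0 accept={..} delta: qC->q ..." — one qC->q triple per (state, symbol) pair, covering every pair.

Grow the machine one transition at a time. Run the examples from 0; the earliest place one falls off (shortest prefix, ties alphabetical) gets sent to the lowest-numbered state that keeps every Accept/Reject pair distinguishable — a pair clashes when both reach the same state with identical unread suffix — and to a fresh state only if none does.
a: 0a undefined. 0a->0: no, bb/abb meet in 0 with "bb" left. Open state 1: 0a->1.
b: 0b undefined. 0b->0: ok.
aa: 1a undefined. 1a->0: no, bb/baa meet in 0. 1a->1: no, ba/baa meet in 1. Open state 2: 1a->2.
ab: 1b undefined. 1b->0: no, bb/abb meet in 0. 1b->1: no, ba/abb meet in 1. 1b->2: no, ab/baa meet in 2. Open state 3: 1b->3.
aaa: 2a undefined. 2a->0: ok.
aab: 2b undefined. 2b->0: ok.
aba: 3a undefined. 3a->0: ok.
abb: 3b undefined. 3b->0: no, bb/abb meet in 0. 3b->1: no, ba/abb meet in 1. 3b->2: ok.
All examples now run through 4 states with every (state, symbol) defined. Accept strings end in {0,1,3}, Reject strings end in {2}; accept={0,1,3}.

states=4 start=0 accept={0,1,3} delta: 0a->1 0b->0 1a->2 1b->3 2a->0 2b->0 3a->0 3b->2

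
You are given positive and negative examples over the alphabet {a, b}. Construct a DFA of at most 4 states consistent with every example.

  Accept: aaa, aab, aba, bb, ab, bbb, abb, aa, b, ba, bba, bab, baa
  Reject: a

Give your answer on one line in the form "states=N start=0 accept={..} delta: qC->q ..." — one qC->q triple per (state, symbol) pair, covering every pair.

states=3 start=0 accept={2} delta: 0a->1 0b->2 1a->2 1b->2 2a->2 2b->2

State merging on the prefix tree: take the shortest (then alphabetical) example prefix whose next move is undefined and point that move at state 0, else 1, else 2, ...; a target is out if some Accept/Reject pair would then sit in one state with the same input left (inseparable). If every existing state is out, open a new one.
a: 0a undefined. 0a->0: no, aaa/a meet in 0. Open state 1: 0a->1.
b: 0b undefined. 0b->0: no, ba/a meet in 1. 0b->1: no, b/a meet in 1. Open state 2: 0b->2.
aa: 1a undefined. 1a->0: no, aaa/a meet in 1. 1a->1: no, aaa/a meet in 1. 1a->2: ok.
ab: 1b undefined. 1b->0: no, aba/a meet in 1. 1b->1: no, ab/a meet in 1. 1b->2: ok.
ba: 2a undefined. 2a->0: no, baa/a meet in 1. 2a->1: no, aaa/a meet in 1. 2a->2: ok.
bb: 2b undefined. 2b->0: no, bba/a meet in 1. 2b->1: no, aab/a meet in 1. 2b->2: ok.
All examples now run through 3 states with every (state, symbol) defined. Accept strings end in {2}, Reject strings end in {1}; accept={2}.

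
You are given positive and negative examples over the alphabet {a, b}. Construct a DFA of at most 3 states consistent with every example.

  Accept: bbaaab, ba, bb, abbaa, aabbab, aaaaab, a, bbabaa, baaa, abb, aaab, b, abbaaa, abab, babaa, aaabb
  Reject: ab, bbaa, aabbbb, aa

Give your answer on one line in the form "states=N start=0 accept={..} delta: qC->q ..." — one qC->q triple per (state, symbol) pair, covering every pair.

State merging on the prefix tree: take the shortest (then alphabetical) example prefix whose next move is undefined and point that move at state 0, else 1, else 2, ...; a target is out if some Accept/Reject pair would then sit in one state with the same input left (inseparable). If every existing state is out, open a new one.
a: 0a undefined. 0a->0: no, abbaa/bbaa meet in 0 with "bbaa" left. Open state 1: 0a->1.
b: 0b undefined. 0b->0: ok.
aa: 1a undefined. 1a->0: no, bbaaab/ab meet in 1 with "b" left. 1a->1: no, bbaaab/ab meet in 1 with "b" left. Open state 2: 1a->2.
ab: 1b undefined. 1b->0: no, bb/ab meet in 0. 1b->1: no, ba/ab meet in 1. 1b->2: ok.
aaa: 2a undefined. 2a->0: ok.
aab: 2b undefined. 2b->0: no, bbaaab/aabbbb meet in 0. 2b->1: ok.
All examples now run through 3 states with every (state, symbol) defined. Accept strings end in {0,1}, Reject strings end in {2}; accept={0,1}.

states=3 start=0 accept={0,1} delta: 0a->1 0b->0 1a->2 1b->2 2a->0 2b->1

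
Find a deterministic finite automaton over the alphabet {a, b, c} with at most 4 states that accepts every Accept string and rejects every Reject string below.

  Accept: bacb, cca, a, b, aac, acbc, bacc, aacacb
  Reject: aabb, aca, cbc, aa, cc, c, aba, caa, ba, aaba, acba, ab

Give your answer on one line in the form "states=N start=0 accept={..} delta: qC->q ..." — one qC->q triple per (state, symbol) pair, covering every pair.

states=4 start=0 accept={1,3} delta: 0a->1 0b->1 0c->0 1a->2 1b->2 1c->2 2a->0 2b->2 2c->3 3a->0 3b->1 3c->1

State merging on the prefix tree: take the shortest (then alphabetical) example prefix whose next move is undefined and point that move at state 0, else 1, else 2, ...; a target is out if some Accept/Reject pair would then sit in one state with the same input left (inseparable). If every existing state is out, open a new one.
a: 0a undefined. 0a->0: no, a/aa meet in 0. Open state 1: 0a->1.
b: 0b undefined. 0b->0: no, a/ba meet in 1. 0b->1: ok.
c: 0c undefined. 0c->0: ok.
aa: 1a undefined. 1a->0: no, aac/aa meet in 0. 1a->1: no, cca/aa meet in 1. Open state 2: 1a->2.
ab: 1b undefined. 1b->0: no, cca/aba meet in 1. 1b->1: no, cca/ab meet in 1. 1b->2: ok.
ac: 1c undefined. 1c->0: no, cca/aca meet in 1. 1c->1: no, cca/cbc meet in 1. 1c->2: ok.
aab: 2b undefined. 2b->0: no, cca/aabb meet in 1. 2b->1: no, acbc/aabb meet in 2. 2b->2: ok.
aac: 2c undefined. 2c->0: no, aac/cc meet in 0. 2c->1: no, bacb/aabb meet in 2. 2c->2: no, bacb/aabb meet in 2. Open state 3: 2c->3.
aba: 2a undefined. 2a->0: ok.
aaca: 3a undefined. 3a->0: ok.
bacb: 3b undefined. 3b->0: no, bacb/aca meet in 0. 3b->1: ok.
bacc: 3c undefined. 3c->0: no, bacc/aca meet in 0. 3c->1: ok.
All examples now run through 4 states with every (state, symbol) defined. Accept strings end in {1,3}, Reject strings end in {0,2}; accept={1,3}.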